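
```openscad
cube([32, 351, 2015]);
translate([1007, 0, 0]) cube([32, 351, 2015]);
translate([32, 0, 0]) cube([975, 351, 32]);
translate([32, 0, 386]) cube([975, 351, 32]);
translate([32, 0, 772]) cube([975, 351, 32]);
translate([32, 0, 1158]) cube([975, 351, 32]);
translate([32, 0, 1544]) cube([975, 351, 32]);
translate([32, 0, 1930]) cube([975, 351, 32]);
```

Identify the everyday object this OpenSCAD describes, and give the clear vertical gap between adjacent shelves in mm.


A bookshelf. The clear shelf gap is 354 mm.

Two tall side panels with 6 horizontal boards between them — a bookshelf. The first two shelf undersides are at z = 0 and z = 386; with shelf thickness 32, the clear gap is 386 − 0 − 32 = 354 mm.


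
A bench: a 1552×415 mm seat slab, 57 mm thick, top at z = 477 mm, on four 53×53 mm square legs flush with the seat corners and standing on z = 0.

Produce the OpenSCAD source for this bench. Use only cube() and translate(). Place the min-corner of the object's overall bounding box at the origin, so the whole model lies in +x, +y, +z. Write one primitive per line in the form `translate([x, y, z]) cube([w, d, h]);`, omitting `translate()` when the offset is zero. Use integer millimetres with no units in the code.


translate([0, 0, 420]) cube([1552, 415, 57]);
cube([53, 53, 420]);
translate([0, 362, 0]) cube([53, 53, 420]);
translate([1499, 0, 0]) cube([53, 53, 420]);
translate([1499, 362, 0]) cube([53, 53, 420]);


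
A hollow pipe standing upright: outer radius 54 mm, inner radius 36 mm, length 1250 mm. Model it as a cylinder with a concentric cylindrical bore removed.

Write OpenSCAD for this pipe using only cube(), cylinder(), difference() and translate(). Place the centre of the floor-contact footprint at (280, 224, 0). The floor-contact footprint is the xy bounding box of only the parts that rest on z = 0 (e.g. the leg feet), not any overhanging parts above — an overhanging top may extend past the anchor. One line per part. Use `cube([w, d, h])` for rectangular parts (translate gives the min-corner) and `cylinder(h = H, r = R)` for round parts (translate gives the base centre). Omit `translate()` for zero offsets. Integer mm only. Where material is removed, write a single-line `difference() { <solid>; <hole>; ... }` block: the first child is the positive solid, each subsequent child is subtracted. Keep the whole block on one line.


difference() { translate([280, 224, 0]) cylinder(h = 1250, r = 54); translate([280, 224, 0]) cylinder(h = 1250, r = 36); }


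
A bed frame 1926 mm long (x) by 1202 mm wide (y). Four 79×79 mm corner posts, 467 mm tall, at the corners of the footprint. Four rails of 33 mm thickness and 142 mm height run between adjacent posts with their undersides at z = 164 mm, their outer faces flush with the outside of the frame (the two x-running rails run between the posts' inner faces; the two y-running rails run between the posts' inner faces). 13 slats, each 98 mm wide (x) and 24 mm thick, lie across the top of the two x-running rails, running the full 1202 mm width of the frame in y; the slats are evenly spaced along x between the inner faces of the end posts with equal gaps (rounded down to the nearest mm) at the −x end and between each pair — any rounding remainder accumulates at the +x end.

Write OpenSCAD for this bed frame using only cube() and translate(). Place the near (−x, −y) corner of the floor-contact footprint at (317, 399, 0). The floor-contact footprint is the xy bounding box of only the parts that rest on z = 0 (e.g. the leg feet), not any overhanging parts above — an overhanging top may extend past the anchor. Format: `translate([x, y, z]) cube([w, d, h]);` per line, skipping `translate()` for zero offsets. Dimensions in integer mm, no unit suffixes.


translate([317, 399, 0]) cube([79, 79, 467]);
translate([317, 1522, 0]) cube([79, 79, 467]);
translate([2164, 399, 0]) cube([79, 79, 467]);
translate([2164, 1522, 0]) cube([79, 79, 467]);
translate([396, 399, 164]) cube([1768, 33, 142]);
translate([396, 1568, 164]) cube([1768, 33, 142]);
translate([317, 478, 164]) cube([33, 1044, 142]);
translate([2210, 478, 164]) cube([33, 1044, 142]);
translate([431, 399, 306]) cube([98, 1202, 24]);
translate([564, 399, 306]) cube([98, 1202, 24]);
translate([697, 399, 306]) cube([98, 1202, 24]);
translate([830, 399, 306]) cube([98, 1202, 24]);
translate([963, 399, 306]) cube([98, 1202, 24]);
translate([1096, 399, 306]) cube([98, 1202, 24]);
translate([1229, 399, 306]) cube([98, 1202, 24]);
translate([1362, 399, 306]) cube([98, 1202, 24]);
translate([1495, 399, 306]) cube([98, 1202, 24]);
translate([1628, 399, 306]) cube([98, 1202, 24]);
translate([1761, 399, 306]) cube([98, 1202, 24]);
translate([1894, 399, 306]) cube([98, 1202, 24]);
translate([2027, 399, 306]) cube([98, 1202, 24]);


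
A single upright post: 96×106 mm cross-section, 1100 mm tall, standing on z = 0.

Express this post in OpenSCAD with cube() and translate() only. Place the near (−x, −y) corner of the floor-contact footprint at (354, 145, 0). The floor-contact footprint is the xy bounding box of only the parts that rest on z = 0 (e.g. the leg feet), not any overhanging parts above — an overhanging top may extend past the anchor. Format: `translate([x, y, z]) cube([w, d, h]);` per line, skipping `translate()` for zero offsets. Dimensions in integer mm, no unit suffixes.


translate([354, 145, 0]) cube([96, 106, 1100]);


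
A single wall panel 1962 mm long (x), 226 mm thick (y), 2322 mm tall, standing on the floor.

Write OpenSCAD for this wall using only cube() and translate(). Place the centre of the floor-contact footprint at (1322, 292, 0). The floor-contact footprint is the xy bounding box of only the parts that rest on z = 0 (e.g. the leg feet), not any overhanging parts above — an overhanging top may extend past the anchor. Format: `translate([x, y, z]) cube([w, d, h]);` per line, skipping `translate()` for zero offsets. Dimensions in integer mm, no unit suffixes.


translate([341, 179, 0]) cube([1962, 226, 2322]);


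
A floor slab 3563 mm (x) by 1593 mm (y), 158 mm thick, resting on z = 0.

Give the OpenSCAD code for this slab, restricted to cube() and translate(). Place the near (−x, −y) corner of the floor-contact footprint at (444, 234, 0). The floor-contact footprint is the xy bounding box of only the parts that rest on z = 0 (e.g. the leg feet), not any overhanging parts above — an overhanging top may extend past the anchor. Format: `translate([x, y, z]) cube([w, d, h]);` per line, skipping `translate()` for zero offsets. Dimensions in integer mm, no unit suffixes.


translate([444, 234, 0]) cube([3563, 1593, 158]);


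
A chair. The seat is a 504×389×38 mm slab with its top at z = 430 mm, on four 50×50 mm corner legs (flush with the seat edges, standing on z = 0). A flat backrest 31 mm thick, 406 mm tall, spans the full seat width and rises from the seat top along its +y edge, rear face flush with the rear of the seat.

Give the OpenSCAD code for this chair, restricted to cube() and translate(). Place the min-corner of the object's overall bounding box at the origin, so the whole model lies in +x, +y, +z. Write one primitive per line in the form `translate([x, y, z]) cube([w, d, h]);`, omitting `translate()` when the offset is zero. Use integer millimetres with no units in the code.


translate([0, 0, 392]) cube([504, 389, 38]);
cube([50, 50, 392]);
translate([454, 0, 0]) cube([50, 50, 392]);
translate([0, 339, 0]) cube([50, 50, 392]);
translate([454, 339, 0]) cube([50, 50, 392]);
translate([0, 358, 430]) cube([504, 31, 406]);


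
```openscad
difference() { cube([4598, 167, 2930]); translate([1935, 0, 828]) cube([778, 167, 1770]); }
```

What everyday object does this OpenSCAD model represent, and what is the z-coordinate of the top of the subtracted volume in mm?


A wall with a window opening. The window head height is 2598 mm.

A wall with a rectangular opening subtracted — a window. Sill at z = 828, opening 1770 mm tall, so the head is at 828 + 1770 = 2598 mm.


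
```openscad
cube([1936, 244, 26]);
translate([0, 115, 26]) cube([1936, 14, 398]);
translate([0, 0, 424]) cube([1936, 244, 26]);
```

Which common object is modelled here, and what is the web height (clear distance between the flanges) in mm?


An I-beam. The web height is 398 mm.

Two wide flanges with a thin centred web — an I-beam. Overall 450 mm minus two 26 mm flanges gives a web of 450 − 2·26 = 398 mm.


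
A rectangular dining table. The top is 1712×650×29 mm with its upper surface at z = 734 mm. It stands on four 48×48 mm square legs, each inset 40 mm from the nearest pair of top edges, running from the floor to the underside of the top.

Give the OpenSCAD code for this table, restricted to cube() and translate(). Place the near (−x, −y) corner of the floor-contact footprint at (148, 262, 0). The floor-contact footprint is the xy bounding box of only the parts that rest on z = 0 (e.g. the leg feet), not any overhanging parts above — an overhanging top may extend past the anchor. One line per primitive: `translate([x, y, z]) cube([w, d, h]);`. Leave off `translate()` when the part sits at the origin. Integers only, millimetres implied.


translate([108, 222, 705]) cube([1712, 650, 29]);
translate([148, 262, 0]) cube([48, 48, 705]);
translate([1732, 262, 0]) cube([48, 48, 705]);
translate([148, 784, 0]) cube([48, 48, 705]);
translate([1732, 784, 0]) cube([48, 48, 705]);


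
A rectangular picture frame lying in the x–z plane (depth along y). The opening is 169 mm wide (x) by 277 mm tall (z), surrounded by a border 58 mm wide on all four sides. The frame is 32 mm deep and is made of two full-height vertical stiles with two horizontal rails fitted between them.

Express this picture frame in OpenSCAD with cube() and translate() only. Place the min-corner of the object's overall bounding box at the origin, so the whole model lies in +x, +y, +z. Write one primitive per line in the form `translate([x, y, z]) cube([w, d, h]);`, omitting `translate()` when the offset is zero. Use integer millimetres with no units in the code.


cube([58, 32, 393]);
translate([227, 0, 0]) cube([58, 32, 393]);
translate([58, 0, 0]) cube([169, 32, 58]);
translate([58, 0, 335]) cube([169, 32, 58]);


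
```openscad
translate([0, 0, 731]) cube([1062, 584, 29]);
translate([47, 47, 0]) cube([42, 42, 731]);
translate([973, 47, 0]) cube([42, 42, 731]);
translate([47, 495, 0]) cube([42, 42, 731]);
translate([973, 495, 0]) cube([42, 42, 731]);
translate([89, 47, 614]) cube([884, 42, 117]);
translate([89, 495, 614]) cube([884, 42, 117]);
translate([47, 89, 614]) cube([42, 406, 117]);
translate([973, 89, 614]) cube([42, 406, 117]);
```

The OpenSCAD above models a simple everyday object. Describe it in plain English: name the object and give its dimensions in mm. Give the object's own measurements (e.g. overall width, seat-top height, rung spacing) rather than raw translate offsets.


A table: top 1062 mm (x) × 584 mm (y), 29 mm thick, upper face at z = 760 mm, on four 42×42 mm square legs, each inset 47 mm from the nearest pair of top edges from z = 0 to the bottom of the top. Four apron rails, 42 mm thick and 117 mm tall, run between adjacent legs with their top edges flush with the underside of the top and their outer faces flush with the legs' outer faces.


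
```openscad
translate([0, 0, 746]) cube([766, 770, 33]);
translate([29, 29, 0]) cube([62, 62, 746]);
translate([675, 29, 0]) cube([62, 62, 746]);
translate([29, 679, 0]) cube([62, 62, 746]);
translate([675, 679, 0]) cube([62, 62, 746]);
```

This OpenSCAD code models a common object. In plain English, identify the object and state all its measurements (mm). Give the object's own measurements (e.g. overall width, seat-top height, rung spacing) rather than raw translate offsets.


A rectangular dining table. The top is 766×770×33 mm with its upper surface at z = 779 mm. It stands on four 62×62 mm square legs, each inset 29 mm from the nearest pair of top edges, running from the floor to the underside of the top.


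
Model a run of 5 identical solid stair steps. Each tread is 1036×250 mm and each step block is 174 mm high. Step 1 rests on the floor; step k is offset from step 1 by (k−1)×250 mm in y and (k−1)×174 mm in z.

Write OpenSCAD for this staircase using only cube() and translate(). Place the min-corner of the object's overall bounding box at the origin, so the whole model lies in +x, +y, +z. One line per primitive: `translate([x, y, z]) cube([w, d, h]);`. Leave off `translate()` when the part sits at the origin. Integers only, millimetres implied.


cube([1036, 250, 174]);
translate([0, 250, 174]) cube([1036, 250, 174]);
translate([0, 500, 348]) cube([1036, 250, 174]);
translate([0, 750, 522]) cube([1036, 250, 174]);
translate([0, 1000, 696]) cube([1036, 250, 174]);


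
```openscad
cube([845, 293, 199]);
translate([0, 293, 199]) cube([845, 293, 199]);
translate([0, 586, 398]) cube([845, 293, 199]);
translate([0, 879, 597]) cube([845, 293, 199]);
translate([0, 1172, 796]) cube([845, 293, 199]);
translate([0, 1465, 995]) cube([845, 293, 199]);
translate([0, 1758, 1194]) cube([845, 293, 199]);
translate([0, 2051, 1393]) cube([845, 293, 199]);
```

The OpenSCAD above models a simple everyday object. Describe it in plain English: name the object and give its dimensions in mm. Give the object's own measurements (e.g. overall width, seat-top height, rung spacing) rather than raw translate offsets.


A straight staircase of 8 solid steps. Each step is 845 mm wide (x), 293 mm deep (y, the going) and 199 mm tall (the rise). The first step rests on the floor; each subsequent step sits one going further in +y and one rise higher in +z, directly behind and above the previous step with no overlap.


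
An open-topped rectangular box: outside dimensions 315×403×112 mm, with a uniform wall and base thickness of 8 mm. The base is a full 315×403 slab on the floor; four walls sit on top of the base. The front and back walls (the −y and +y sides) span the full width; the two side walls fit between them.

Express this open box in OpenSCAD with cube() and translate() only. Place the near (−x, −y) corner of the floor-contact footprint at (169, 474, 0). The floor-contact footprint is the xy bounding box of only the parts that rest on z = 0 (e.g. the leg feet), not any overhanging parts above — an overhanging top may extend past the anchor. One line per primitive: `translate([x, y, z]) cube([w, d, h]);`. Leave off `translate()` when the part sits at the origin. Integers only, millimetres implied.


translate([169, 474, 0]) cube([315, 403, 8]);
translate([169, 474, 8]) cube([315, 8, 104]);
translate([169, 869, 8]) cube([315, 8, 104]);
translate([169, 482, 8]) cube([8, 387, 104]);
translate([476, 482, 8]) cube([8, 387, 104]);


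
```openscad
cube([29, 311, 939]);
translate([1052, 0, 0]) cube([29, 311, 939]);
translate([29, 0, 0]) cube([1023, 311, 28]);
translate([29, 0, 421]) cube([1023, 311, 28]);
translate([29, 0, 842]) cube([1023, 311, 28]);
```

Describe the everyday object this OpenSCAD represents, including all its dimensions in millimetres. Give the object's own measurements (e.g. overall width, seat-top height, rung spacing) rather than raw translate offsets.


An open bookshelf. Two side panels, each 29 mm thick, 311 mm deep and 939 mm tall, stand 1081 mm apart (outside-to-outside). Between them sit 3 shelves, each 28 mm thick and 311 mm deep, spanning the full gap between the sides. The bottom shelf rests on the floor (its underside at z = 0) and the clear gap between one shelf's top and the next shelf's underside is 393 mm.


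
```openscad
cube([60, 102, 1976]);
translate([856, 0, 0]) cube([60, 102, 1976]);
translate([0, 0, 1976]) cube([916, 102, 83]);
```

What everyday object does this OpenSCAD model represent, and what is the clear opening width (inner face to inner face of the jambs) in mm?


A door frame. The clear opening width is 796 mm.

Two 1976 mm tall posts with a header on top — a door frame. The left jamb is 60 mm wide at x = 0; the right jamb starts at x = 856. The clear opening is 856 − 60 = 796 mm.


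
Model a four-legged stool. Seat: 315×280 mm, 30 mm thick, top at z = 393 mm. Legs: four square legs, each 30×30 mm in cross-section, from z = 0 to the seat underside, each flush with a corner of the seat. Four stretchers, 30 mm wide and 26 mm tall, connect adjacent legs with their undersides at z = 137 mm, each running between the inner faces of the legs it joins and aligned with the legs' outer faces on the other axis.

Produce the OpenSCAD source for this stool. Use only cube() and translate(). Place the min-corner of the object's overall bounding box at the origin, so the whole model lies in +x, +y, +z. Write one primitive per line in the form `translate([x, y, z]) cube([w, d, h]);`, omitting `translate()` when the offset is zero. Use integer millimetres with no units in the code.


translate([0, 0, 363]) cube([315, 280, 30]);
cube([30, 30, 363]);
translate([285, 0, 0]) cube([30, 30, 363]);
translate([0, 250, 0]) cube([30, 30, 363]);
translate([285, 250, 0]) cube([30, 30, 363]);
translate([30, 0, 137]) cube([255, 30, 26]);
translate([30, 250, 137]) cube([255, 30, 26]);
translate([0, 30, 137]) cube([30, 220, 26]);
translate([285, 30, 137]) cube([30, 220, 26]);


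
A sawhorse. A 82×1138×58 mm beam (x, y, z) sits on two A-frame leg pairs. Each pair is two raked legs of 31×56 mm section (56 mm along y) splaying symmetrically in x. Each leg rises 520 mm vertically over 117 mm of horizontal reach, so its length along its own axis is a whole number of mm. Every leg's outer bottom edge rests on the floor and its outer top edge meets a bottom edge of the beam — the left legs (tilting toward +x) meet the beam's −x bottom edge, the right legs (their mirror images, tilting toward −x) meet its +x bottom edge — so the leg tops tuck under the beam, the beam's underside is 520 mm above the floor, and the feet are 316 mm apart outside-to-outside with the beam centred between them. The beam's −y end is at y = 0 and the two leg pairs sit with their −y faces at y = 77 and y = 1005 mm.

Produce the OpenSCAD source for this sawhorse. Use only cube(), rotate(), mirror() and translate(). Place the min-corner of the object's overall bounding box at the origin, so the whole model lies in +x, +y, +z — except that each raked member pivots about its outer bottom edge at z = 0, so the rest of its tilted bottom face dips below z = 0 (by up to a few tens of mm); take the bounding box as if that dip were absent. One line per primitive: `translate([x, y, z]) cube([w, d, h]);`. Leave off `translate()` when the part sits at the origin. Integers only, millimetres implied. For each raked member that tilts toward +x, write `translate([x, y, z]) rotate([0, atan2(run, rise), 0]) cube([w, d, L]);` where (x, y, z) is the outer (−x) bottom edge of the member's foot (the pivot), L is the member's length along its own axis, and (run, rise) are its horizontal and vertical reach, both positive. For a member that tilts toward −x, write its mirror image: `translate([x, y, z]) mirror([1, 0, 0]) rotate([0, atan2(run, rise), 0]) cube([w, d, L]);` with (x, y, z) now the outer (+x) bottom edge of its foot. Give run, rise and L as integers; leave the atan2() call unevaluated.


// leg length = √(117² + 520²) = 533
// right-leg outer foot x = 2·117 + 82 = 316
// beam min-corner = (117, 0, 520)
translate([117, 0, 520]) cube([82, 1138, 58]);
translate([0, 77, 0]) rotate([0, atan2(117, 520), 0]) cube([31, 56, 533]);
translate([316, 77, 0]) mirror([1, 0, 0]) rotate([0, atan2(117, 520), 0]) cube([31, 56, 533]);
translate([0, 1005, 0]) rotate([0, atan2(117, 520), 0]) cube([31, 56, 533]);
translate([316, 1005, 0]) mirror([1, 0, 0]) rotate([0, atan2(117, 520), 0]) cube([31, 56, 533]);


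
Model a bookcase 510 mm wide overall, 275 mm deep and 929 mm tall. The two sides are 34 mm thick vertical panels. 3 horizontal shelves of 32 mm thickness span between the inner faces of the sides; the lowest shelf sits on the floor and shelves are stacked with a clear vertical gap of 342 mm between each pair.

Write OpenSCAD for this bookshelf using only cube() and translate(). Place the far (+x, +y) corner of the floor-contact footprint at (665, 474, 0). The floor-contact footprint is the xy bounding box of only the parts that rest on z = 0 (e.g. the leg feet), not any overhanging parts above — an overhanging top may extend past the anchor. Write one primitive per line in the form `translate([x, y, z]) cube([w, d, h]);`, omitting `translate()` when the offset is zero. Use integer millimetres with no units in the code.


translate([155, 199, 0]) cube([34, 275, 929]);
translate([631, 199, 0]) cube([34, 275, 929]);
translate([189, 199, 0]) cube([442, 275, 32]);
translate([189, 199, 374]) cube([442, 275, 32]);
translate([189, 199, 748]) cube([442, 275, 32]);


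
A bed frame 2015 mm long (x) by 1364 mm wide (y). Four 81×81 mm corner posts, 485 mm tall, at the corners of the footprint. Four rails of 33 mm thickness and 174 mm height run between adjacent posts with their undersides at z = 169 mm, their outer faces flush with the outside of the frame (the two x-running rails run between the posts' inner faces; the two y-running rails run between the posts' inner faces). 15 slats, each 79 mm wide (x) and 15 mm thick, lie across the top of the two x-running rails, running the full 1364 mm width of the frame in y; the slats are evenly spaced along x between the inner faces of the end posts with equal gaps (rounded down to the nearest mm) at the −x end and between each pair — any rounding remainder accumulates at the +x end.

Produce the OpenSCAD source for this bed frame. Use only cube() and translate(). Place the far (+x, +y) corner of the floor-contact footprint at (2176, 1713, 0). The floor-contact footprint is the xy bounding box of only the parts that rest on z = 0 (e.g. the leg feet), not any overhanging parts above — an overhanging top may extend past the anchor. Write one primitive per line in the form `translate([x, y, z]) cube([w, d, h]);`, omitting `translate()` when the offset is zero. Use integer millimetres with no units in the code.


translate([161, 349, 0]) cube([81, 81, 485]);
translate([161, 1632, 0]) cube([81, 81, 485]);
translate([2095, 349, 0]) cube([81, 81, 485]);
translate([2095, 1632, 0]) cube([81, 81, 485]);
translate([242, 349, 169]) cube([1853, 33, 174]);
translate([242, 1680, 169]) cube([1853, 33, 174]);
translate([161, 430, 169]) cube([33, 1202, 174]);
translate([2143, 430, 169]) cube([33, 1202, 174]);
translate([283, 349, 343]) cube([79, 1364, 15]);
translate([403, 349, 343]) cube([79, 1364, 15]);
translate([523, 349, 343]) cube([79, 1364, 15]);
translate([643, 349, 343]) cube([79, 1364, 15]);
translate([763, 349, 343]) cube([79, 1364, 15]);
translate([883, 349, 343]) cube([79, 1364, 15]);
translate([1003, 349, 343]) cube([79, 1364, 15]);
translate([1123, 349, 343]) cube([79, 1364, 15]);
translate([1243, 349, 343]) cube([79, 1364, 15]);
translate([1363, 349, 343]) cube([79, 1364, 15]);
translate([1483, 349, 343]) cube([79, 1364, 15]);
translate([1603, 349, 343]) cube([79, 1364, 15]);
translate([1723, 349, 343]) cube([79, 1364, 15]);
translate([1843, 349, 343]) cube([79, 1364, 15]);
translate([1963, 349, 343]) cube([79, 1364, 15]);


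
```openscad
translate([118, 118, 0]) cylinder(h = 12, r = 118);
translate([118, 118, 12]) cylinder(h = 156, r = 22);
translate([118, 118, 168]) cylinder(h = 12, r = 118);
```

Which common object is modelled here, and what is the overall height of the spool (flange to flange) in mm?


A spool. The overall height is 180 mm.

Three coaxial cylinders, large–small–large — a spool. Two 12 mm flanges and a 156 mm core give 12 + 156 + 12 = 180 mm.


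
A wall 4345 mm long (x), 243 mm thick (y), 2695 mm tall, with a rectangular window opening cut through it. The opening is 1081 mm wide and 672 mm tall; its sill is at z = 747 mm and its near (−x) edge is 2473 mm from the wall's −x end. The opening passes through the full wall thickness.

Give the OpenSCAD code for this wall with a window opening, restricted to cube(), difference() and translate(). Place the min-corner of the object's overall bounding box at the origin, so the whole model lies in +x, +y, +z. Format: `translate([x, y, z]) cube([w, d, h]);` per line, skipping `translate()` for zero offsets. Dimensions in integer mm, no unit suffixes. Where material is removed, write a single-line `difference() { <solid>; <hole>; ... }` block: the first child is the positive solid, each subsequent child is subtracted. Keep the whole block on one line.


difference() { cube([4345, 243, 2695]); translate([2473, 0, 747]) cube([1081, 243, 672]); }


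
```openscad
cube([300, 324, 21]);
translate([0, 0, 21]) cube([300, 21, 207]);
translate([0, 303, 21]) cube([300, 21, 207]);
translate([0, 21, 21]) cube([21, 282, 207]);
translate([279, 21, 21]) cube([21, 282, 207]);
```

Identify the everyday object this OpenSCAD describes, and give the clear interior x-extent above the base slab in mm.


An open box. The internal width is 258 mm.

A 300×324 base slab with four walls standing on it — an open box. The base is 300 mm wide and the walls are 21 mm thick, so the internal width is 300 − 2 × 21 = 258 mm.


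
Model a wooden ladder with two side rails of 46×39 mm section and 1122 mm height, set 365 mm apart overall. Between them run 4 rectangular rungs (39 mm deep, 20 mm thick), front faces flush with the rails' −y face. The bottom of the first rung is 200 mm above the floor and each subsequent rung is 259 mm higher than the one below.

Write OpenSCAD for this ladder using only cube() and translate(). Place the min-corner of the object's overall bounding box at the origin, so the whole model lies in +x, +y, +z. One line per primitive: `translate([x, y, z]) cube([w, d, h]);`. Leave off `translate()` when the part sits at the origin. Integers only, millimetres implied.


cube([46, 39, 1122]);
translate([319, 0, 0]) cube([46, 39, 1122]);
translate([46, 0, 200]) cube([273, 39, 20]);
translate([46, 0, 459]) cube([273, 39, 20]);
translate([46, 0, 718]) cube([273, 39, 20]);
translate([46, 0, 977]) cube([273, 39, 20]);


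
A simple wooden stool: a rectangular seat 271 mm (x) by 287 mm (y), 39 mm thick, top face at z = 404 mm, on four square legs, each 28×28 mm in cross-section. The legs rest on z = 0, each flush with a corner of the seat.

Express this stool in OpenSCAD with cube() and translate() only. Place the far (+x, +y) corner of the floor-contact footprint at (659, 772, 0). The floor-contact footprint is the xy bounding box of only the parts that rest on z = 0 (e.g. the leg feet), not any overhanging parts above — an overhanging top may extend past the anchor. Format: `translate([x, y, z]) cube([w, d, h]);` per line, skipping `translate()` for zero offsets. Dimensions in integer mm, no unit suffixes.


translate([388, 485, 365]) cube([271, 287, 39]);
translate([388, 485, 0]) cube([28, 28, 365]);
translate([631, 485, 0]) cube([28, 28, 365]);
translate([388, 744, 0]) cube([28, 28, 365]);
translate([631, 744, 0]) cube([28, 28, 365]);


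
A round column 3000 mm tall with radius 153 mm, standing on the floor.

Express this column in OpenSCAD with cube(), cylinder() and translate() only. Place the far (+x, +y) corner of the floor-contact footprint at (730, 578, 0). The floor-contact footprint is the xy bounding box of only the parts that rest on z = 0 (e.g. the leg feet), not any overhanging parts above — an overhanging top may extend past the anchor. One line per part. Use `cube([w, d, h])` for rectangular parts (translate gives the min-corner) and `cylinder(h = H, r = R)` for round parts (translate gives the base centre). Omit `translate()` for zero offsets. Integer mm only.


translate([577, 425, 0]) cylinder(h = 3000, r = 153);


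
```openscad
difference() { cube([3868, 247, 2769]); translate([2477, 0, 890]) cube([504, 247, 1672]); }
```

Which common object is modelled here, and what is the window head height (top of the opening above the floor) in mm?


A wall with a window opening. The window head height is 2562 mm.

A wall with a rectangular opening subtracted — a window. Sill at z = 890, opening 1672 mm tall, so the head is at 890 + 1672 = 2562 mm.


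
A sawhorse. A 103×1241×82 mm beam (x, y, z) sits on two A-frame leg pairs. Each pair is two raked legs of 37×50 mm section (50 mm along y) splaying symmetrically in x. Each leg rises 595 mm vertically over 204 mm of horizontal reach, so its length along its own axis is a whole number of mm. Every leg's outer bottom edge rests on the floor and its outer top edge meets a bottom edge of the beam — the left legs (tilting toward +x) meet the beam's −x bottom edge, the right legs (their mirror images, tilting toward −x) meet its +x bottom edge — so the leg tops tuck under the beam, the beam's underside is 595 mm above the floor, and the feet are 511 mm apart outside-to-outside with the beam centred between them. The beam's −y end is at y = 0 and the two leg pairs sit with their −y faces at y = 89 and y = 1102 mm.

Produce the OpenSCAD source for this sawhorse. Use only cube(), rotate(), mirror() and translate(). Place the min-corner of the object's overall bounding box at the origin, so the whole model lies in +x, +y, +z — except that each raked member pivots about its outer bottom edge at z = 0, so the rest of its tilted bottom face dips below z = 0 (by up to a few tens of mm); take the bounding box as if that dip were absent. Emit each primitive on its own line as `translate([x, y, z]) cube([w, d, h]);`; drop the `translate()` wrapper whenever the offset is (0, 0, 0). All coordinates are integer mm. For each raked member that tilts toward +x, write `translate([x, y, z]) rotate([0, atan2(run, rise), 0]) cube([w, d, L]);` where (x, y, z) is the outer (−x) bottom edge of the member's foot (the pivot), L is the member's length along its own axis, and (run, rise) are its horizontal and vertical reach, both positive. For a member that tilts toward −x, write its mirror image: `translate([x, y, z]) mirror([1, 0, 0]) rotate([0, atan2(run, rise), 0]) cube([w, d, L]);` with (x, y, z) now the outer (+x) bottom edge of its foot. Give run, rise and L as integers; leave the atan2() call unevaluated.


// leg length = √(204² + 595²) = 629
// right-leg outer foot x = 2·204 + 103 = 511
// beam min-corner = (204, 0, 595)
translate([204, 0, 595]) cube([103, 1241, 82]);
translate([0, 89, 0]) rotate([0, atan2(204, 595), 0]) cube([37, 50, 629]);
translate([511, 89, 0]) mirror([1, 0, 0]) rotate([0, atan2(204, 595), 0]) cube([37, 50, 629]);
translate([0, 1102, 0]) rotate([0, atan2(204, 595), 0]) cube([37, 50, 629]);
translate([511, 1102, 0]) mirror([1, 0, 0]) rotate([0, atan2(204, 595), 0]) cube([37, 50, 629]);


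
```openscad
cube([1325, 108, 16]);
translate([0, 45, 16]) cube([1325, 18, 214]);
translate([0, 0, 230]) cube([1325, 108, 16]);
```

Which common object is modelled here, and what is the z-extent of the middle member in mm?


An I-beam. The web height is 214 mm.

Two wide flanges with a thin centred web — an I-beam. Overall 246 mm minus two 16 mm flanges gives a web of 246 − 2·16 = 214 mm.


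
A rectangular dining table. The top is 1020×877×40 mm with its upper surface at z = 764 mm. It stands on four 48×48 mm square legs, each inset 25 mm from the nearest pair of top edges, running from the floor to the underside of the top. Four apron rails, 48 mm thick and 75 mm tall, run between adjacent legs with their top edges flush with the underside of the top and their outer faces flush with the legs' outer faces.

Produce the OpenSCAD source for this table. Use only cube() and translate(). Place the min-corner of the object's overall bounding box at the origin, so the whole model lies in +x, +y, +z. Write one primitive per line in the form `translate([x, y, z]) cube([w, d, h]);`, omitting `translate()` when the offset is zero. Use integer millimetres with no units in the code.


translate([0, 0, 724]) cube([1020, 877, 40]);
translate([25, 25, 0]) cube([48, 48, 724]);
translate([947, 25, 0]) cube([48, 48, 724]);
translate([25, 804, 0]) cube([48, 48, 724]);
translate([947, 804, 0]) cube([48, 48, 724]);
translate([73, 25, 649]) cube([874, 48, 75]);
translate([73, 804, 649]) cube([874, 48, 75]);
translate([25, 73, 649]) cube([48, 731, 75]);
translate([947, 73, 649]) cube([48, 731, 75]);


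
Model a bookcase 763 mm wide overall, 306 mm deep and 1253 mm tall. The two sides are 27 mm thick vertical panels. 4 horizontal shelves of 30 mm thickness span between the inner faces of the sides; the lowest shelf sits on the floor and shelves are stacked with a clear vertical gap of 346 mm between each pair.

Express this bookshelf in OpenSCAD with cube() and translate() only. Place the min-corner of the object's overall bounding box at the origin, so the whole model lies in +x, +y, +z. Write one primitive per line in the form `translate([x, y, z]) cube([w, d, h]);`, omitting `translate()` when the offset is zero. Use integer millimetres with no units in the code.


cube([27, 306, 1253]);
translate([736, 0, 0]) cube([27, 306, 1253]);
translate([27, 0, 0]) cube([709, 306, 30]);
translate([27, 0, 376]) cube([709, 306, 30]);
translate([27, 0, 752]) cube([709, 306, 30]);
translate([27, 0, 1128]) cube([709, 306, 30]);


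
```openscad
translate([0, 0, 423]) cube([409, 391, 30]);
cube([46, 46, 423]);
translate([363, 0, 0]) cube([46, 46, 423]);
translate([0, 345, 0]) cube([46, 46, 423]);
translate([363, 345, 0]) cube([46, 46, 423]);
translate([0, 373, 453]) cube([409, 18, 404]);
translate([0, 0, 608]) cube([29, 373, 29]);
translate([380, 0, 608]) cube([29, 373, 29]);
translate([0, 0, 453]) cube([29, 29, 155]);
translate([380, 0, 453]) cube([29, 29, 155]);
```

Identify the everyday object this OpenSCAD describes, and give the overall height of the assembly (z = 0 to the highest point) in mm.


A chair. The overall height is 857 mm.

A slab on four corner posts with a tall panel at the back — a chair. The seat slab sits at z = 423 with thickness 30, and the 404 mm backrest starts at the seat top, so the overall height is 423 + 30 + 404 = 857 mm.


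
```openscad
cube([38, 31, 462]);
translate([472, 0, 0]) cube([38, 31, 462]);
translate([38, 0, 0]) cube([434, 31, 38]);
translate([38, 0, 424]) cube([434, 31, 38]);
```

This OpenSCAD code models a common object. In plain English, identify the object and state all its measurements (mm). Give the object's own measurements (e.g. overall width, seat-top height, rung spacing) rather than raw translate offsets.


A rectangular picture frame lying in the x–z plane (depth along y). The opening is 434 mm wide (x) by 386 mm tall (z), surrounded by a border 38 mm wide on all four sides. The frame is 31 mm deep and is made of two full-height vertical stiles with two horizontal rails fitted between them.


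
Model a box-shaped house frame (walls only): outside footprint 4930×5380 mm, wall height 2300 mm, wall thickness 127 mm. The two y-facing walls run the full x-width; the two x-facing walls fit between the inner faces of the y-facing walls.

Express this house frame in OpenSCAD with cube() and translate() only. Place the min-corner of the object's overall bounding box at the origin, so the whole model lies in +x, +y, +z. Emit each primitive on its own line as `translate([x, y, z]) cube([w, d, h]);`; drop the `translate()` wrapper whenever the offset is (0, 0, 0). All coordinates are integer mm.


cube([4930, 127, 2300]);
translate([0, 5253, 0]) cube([4930, 127, 2300]);
translate([0, 127, 0]) cube([127, 5126, 2300]);
translate([4803, 127, 0]) cube([127, 5126, 2300]);


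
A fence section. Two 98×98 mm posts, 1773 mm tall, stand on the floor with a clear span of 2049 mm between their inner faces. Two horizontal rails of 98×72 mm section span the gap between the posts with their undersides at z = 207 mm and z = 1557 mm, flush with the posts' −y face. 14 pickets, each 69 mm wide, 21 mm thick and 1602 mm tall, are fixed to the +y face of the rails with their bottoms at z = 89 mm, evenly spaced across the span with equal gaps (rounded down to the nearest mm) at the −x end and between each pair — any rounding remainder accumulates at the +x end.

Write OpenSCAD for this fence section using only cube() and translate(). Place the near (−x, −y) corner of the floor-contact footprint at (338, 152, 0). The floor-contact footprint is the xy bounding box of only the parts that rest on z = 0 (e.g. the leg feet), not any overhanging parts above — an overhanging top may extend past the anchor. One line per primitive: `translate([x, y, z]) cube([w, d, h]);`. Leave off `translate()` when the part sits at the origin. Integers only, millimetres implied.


translate([338, 152, 0]) cube([98, 98, 1773]);
translate([2485, 152, 0]) cube([98, 98, 1773]);
translate([436, 152, 207]) cube([2049, 98, 72]);
translate([436, 152, 1557]) cube([2049, 98, 72]);
translate([508, 250, 89]) cube([69, 21, 1602]);
translate([649, 250, 89]) cube([69, 21, 1602]);
translate([790, 250, 89]) cube([69, 21, 1602]);
translate([931, 250, 89]) cube([69, 21, 1602]);
translate([1072, 250, 89]) cube([69, 21, 1602]);
translate([1213, 250, 89]) cube([69, 21, 1602]);
translate([1354, 250, 89]) cube([69, 21, 1602]);
translate([1495, 250, 89]) cube([69, 21, 1602]);
translate([1636, 250, 89]) cube([69, 21, 1602]);
translate([1777, 250, 89]) cube([69, 21, 1602]);
translate([1918, 250, 89]) cube([69, 21, 1602]);
translate([2059, 250, 89]) cube([69, 21, 1602]);
translate([2200, 250, 89]) cube([69, 21, 1602]);
translate([2341, 250, 89]) cube([69, 21, 1602]);


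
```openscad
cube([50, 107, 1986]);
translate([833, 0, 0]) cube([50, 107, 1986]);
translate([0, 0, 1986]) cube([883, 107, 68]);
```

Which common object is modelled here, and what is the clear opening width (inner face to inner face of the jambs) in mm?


A door frame. The clear opening width is 783 mm.

Two 1986 mm tall posts with a header on top — a door frame. The left jamb is 50 mm wide at x = 0; the right jamb starts at x = 833. The clear opening is 833 − 50 = 783 mm.


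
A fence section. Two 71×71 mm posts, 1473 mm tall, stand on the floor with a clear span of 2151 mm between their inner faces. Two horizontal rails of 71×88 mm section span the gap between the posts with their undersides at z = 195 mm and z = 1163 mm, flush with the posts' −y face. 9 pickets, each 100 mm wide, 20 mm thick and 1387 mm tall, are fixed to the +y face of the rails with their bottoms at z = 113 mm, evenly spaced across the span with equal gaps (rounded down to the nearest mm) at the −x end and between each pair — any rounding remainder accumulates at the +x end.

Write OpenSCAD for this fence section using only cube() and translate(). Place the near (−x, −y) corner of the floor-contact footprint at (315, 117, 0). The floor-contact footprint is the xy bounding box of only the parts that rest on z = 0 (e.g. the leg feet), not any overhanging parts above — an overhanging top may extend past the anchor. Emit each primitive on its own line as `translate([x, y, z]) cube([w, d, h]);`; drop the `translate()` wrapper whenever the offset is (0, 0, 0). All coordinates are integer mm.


translate([315, 117, 0]) cube([71, 71, 1473]);
translate([2537, 117, 0]) cube([71, 71, 1473]);
translate([386, 117, 195]) cube([2151, 71, 88]);
translate([386, 117, 1163]) cube([2151, 71, 88]);
translate([511, 188, 113]) cube([100, 20, 1387]);
translate([736, 188, 113]) cube([100, 20, 1387]);
translate([961, 188, 113]) cube([100, 20, 1387]);
translate([1186, 188, 113]) cube([100, 20, 1387]);
translate([1411, 188, 113]) cube([100, 20, 1387]);
translate([1636, 188, 113]) cube([100, 20, 1387]);
translate([1861, 188, 113]) cube([100, 20, 1387]);
translate([2086, 188, 113]) cube([100, 20, 1387]);
translate([2311, 188, 113]) cube([100, 20, 1387]);


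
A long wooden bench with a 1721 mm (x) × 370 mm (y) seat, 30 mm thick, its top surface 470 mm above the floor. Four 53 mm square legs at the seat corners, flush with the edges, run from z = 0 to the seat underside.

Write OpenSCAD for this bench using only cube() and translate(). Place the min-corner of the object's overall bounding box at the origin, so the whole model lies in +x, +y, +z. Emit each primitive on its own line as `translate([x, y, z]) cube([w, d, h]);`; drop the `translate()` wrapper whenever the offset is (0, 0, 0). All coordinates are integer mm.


translate([0, 0, 440]) cube([1721, 370, 30]);
cube([53, 53, 440]);
translate([0, 317, 0]) cube([53, 53, 440]);
translate([1668, 0, 0]) cube([53, 53, 440]);
translate([1668, 317, 0]) cube([53, 53, 440]);
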